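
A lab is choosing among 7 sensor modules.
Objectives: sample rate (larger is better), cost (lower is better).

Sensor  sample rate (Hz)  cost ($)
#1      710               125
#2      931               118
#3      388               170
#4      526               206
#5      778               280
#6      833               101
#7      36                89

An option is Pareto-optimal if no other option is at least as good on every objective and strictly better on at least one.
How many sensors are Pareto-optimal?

3

#1: dominated by #2 (sample rate 931≥710, cost 118≤125).
#2: not dominated (best sample rate).
#3: dominated by #1 (sample rate 710≥388, cost 125≤170).
#4: dominated by #1 (sample rate 710≥526, cost 125≤206).
#5: dominated by #2 (sample rate 931≥778, cost 118≤280).
#6: not dominated.
#7: not dominated (best cost).
Pareto-optimal: #2, #6, #7 → 3.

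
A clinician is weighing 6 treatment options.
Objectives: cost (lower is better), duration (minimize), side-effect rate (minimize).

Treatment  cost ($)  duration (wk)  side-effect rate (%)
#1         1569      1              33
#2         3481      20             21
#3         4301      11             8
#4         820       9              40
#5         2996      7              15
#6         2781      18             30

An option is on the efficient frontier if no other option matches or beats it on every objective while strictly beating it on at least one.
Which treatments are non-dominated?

#1: not dominated (best duration).
#2: dominated by #5 (cost 2996≤3481, duration 7≤20, side-effect rate 15≤21).
#3: not dominated (best side-effect rate).
#4: not dominated (best cost).
#5: not dominated.
#6: not dominated.

#1, #3, #4, #5, #6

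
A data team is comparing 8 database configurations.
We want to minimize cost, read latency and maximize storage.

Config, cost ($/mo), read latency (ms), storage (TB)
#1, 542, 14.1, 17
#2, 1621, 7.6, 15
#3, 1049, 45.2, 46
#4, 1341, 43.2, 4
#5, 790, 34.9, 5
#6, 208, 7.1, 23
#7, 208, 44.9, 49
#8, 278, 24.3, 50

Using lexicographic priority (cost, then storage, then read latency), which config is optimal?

#7

First minimize cost: best is 208, kept {#6, #7}.
Then maximize storage: best is 49, kept {#7}.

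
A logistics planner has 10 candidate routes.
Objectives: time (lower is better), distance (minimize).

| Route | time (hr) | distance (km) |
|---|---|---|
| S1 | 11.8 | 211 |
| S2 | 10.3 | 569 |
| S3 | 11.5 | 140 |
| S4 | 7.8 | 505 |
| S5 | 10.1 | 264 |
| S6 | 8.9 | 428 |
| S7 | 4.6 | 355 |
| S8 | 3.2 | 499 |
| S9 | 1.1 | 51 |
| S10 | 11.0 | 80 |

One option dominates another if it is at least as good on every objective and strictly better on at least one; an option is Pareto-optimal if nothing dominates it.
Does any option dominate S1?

S3 vs S1: time 11.5≤11.8, distance 140≤211 — S3 is at least as good on every objective and strictly better on at least one, so S3 dominates S1.

Yes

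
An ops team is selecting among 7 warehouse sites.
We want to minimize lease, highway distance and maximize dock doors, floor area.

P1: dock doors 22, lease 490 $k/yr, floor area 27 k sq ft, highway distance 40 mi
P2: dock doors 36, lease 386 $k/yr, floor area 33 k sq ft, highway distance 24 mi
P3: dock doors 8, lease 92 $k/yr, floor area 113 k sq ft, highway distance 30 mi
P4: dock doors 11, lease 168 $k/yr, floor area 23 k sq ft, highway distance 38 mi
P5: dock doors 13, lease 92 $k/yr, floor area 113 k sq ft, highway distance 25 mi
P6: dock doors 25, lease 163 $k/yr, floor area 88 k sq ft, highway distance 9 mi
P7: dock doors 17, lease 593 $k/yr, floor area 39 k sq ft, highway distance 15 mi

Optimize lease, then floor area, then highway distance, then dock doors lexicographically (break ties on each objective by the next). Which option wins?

First minimize lease: best is 92, kept {P3, P5}.
Then maximize floor area: best is 113, kept {P3, P5}.
Then minimize highway distance: best is 25, kept {P5}.

P5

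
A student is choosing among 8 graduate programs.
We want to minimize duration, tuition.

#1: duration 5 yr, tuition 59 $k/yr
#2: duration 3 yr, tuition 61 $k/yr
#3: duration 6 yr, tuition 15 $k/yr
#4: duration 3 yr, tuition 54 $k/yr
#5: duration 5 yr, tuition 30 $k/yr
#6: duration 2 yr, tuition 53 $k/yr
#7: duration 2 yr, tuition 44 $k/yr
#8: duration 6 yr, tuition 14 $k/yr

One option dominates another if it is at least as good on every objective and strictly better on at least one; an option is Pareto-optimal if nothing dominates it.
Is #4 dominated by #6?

#6 vs #4: duration 2≤3, tuition 53≤54 — #6 is at least as good on every objective with at least one strict improvement.

Yes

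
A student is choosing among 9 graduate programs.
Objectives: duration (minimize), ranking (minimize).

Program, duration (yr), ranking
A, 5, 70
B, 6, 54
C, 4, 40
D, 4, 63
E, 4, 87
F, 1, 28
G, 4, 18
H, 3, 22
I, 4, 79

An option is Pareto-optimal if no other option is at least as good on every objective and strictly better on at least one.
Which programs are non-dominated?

A: dominated by C (duration 4≤5, ranking 40≤70).
B: dominated by C (duration 4≤6, ranking 40≤54).
C: dominated by F (duration 1≤4, ranking 28≤40).
D: dominated by C (duration 4≤4, ranking 40≤63).
E: dominated by C (duration 4≤4, ranking 40≤87).
F: not dominated (best duration).
G: not dominated (best ranking).
H: not dominated.
I: dominated by C (duration 4≤4, ranking 40≤79).

F, G, H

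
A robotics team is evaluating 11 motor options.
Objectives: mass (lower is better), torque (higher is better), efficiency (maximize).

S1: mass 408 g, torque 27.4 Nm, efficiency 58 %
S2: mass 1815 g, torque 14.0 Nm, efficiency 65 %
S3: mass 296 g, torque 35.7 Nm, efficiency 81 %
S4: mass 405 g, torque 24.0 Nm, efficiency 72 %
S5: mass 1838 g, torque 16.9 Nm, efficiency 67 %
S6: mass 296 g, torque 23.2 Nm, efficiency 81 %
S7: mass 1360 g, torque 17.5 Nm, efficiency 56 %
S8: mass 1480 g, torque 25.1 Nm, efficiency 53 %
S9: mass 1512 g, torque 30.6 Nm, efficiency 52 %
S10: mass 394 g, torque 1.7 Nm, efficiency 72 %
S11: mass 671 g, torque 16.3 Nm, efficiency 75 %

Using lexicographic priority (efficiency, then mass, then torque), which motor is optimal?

S3

First maximize efficiency: best is 81, kept {S3, S6}.
Then minimize mass: best is 296, kept {S3, S6}.
Then maximize torque: best is 35.7, kept {S3}.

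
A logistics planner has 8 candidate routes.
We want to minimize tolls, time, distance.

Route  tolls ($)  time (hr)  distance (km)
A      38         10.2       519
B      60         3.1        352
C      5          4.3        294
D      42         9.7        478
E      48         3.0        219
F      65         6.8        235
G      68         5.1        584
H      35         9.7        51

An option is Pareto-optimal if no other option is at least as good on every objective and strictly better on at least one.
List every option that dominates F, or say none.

E: tolls 48≤65, time 3.0≤6.8, distance 219≤235 — dominates F.
Others (A, B, C, D, G, H) are each worse than F on at least one objective.

E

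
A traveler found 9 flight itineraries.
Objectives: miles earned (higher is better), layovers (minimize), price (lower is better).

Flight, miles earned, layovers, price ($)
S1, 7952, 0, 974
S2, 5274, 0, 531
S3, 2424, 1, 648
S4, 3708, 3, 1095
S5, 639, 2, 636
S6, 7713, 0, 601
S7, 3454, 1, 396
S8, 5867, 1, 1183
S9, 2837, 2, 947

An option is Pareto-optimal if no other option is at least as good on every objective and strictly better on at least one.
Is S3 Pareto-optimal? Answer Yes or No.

S2 vs S3: miles earned 5274≥2424, layovers 0≤1, price 531≤648 — S2 is at least as good on every objective and strictly better on at least one, so S2 dominates S3.

No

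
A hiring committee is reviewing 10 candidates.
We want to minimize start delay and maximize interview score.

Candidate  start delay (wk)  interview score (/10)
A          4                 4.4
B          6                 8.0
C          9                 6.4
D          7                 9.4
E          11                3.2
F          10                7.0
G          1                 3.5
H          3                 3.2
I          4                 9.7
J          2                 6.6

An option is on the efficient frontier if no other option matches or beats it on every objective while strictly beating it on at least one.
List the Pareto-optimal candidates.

G, I, J

A: dominated by I (start delay 4≤4, interview score 9.7≥4.4).
B: dominated by I (start delay 4≤6, interview score 9.7≥8.0).
C: dominated by B (start delay 6≤9, interview score 8.0≥6.4).
D: dominated by I (start delay 4≤7, interview score 9.7≥9.4).
E: dominated by A (start delay 4≤11, interview score 4.4≥3.2).
F: dominated by B (start delay 6≤10, interview score 8.0≥7.0).
G: not dominated (best start delay).
H: dominated by G (start delay 1≤3, interview score 3.5≥3.2).
I: not dominated (best interview score).
J: not dominated.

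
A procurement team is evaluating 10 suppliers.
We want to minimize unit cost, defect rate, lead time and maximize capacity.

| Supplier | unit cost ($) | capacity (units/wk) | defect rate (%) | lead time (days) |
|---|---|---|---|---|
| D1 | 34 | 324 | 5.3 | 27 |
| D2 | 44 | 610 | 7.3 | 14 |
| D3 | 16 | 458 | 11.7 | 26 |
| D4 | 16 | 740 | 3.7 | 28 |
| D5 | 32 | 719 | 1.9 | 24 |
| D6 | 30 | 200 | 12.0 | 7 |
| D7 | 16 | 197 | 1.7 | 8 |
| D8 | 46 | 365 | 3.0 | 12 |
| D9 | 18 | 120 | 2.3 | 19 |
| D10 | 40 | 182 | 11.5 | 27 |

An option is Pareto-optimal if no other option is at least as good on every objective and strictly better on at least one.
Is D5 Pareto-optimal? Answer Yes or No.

Yes

D1: worse on unit cost (34 vs 32).
D2: worse on unit cost (44 vs 32).
D3: worse on capacity (458 vs 719).
D4: worse on defect rate (3.7 vs 1.9).
D6: worse on capacity (200 vs 719).
D7: worse on capacity (197 vs 719).
D8: worse on unit cost (46 vs 32).
D9: worse on capacity (120 vs 719).
D10: worse on unit cost (40 vs 32).
No option is at least as good as D5 on every objective and strictly better on one.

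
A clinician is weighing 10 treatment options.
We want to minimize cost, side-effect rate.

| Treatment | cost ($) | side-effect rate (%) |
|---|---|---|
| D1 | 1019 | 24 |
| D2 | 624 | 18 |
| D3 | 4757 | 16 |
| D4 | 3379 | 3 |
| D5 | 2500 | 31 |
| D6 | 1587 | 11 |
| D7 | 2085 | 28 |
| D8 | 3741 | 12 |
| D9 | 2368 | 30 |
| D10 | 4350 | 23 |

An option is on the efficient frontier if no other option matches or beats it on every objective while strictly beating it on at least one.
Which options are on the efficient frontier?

D1: dominated by D2 (cost 624≤1019, side-effect rate 18≤24).
D2: not dominated (best cost).
D3: dominated by D4 (cost 3379≤4757, side-effect rate 3≤16).
D4: not dominated (best side-effect rate).
D5: dominated by D1 (cost 1019≤2500, side-effect rate 24≤31).
D6: not dominated.
D7: dominated by D1 (cost 1019≤2085, side-effect rate 24≤28).
D8: dominated by D4 (cost 3379≤3741, side-effect rate 3≤12).
D9: dominated by D1 (cost 1019≤2368, side-effect rate 24≤30).
D10: dominated by D2 (cost 624≤4350, side-effect rate 18≤23).

D2, D4, D6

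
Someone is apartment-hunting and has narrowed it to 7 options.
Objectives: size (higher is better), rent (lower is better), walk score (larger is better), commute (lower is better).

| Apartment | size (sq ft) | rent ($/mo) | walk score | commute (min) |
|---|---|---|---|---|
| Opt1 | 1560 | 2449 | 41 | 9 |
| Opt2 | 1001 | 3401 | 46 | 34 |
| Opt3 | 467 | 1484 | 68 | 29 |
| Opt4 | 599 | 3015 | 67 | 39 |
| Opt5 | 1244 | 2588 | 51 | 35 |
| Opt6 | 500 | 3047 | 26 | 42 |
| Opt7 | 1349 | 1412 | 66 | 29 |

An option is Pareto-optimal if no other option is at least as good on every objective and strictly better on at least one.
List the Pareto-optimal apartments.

Opt1: not dominated (best size).
Opt2: dominated by Opt7 (size 1349≥1001, rent 1412≤3401, walk score 66≥46, commute 29≤34).
Opt3: not dominated (best walk score).
Opt4: not dominated.
Opt5: dominated by Opt7 (size 1349≥1244, rent 1412≤2588, walk score 66≥51, commute 29≤35).
Opt6: dominated by Opt1 (size 1560≥500, rent 2449≤3047, walk score 41≥26, commute 9≤42).
Opt7: not dominated (best rent).

Opt1, Opt3, Opt4, Opt7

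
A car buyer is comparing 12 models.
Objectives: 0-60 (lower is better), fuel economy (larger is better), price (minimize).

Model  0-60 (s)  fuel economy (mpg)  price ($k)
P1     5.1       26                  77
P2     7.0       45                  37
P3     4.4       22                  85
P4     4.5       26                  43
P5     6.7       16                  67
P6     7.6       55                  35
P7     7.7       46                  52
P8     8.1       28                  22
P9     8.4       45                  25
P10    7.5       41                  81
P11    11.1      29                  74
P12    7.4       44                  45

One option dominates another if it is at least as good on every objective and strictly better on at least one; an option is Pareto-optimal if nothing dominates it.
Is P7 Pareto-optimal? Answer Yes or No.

P6 vs P7: 0-60 7.6≤7.7, fuel economy 55≥46, price 35≤52 — P6 is at least as good on every objective and strictly better on at least one, so P6 dominates P7.

No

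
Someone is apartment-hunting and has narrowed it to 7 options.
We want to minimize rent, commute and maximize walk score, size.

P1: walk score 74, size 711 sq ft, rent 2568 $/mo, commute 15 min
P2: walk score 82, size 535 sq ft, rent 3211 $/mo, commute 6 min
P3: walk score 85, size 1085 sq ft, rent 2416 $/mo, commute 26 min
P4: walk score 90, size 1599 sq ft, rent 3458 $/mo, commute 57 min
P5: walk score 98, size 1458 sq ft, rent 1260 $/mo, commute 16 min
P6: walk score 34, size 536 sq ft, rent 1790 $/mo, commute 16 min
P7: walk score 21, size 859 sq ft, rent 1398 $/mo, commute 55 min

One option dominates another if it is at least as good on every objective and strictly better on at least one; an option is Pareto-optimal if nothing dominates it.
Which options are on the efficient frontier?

P1: not dominated.
P2: not dominated (best commute).
P3: dominated by P5 (walk score 98≥85, size 1458≥1085, rent 1260≤2416, commute 16≤26).
P4: not dominated (best size).
P5: not dominated (best walk score).
P6: dominated by P5 (walk score 98≥34, size 1458≥536, rent 1260≤1790, commute 16≤16).
P7: dominated by P5 (walk score 98≥21, size 1458≥859, rent 1260≤1398, commute 16≤55).

P1, P2, P4, P5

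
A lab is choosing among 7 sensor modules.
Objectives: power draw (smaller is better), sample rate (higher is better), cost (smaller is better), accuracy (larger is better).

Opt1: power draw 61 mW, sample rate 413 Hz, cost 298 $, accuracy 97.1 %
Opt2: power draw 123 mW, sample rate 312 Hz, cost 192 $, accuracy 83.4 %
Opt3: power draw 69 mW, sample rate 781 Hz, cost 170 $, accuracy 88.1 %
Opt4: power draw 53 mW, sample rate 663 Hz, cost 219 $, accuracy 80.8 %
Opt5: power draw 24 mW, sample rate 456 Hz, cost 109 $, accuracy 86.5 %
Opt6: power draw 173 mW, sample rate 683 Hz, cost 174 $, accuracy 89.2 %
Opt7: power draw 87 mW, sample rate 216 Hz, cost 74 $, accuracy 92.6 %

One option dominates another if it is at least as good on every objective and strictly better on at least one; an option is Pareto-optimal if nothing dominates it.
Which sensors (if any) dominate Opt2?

Opt3, Opt5

Opt3: power draw 69≤123, sample rate 781≥312, cost 170≤192, accuracy 88.1≥83.4 — dominates Opt2.
Opt5: power draw 24≤123, sample rate 456≥312, cost 109≤192, accuracy 86.5≥83.4 — dominates Opt2.
Others (Opt1, Opt4, Opt6, Opt7) are each worse than Opt2 on at least one objective.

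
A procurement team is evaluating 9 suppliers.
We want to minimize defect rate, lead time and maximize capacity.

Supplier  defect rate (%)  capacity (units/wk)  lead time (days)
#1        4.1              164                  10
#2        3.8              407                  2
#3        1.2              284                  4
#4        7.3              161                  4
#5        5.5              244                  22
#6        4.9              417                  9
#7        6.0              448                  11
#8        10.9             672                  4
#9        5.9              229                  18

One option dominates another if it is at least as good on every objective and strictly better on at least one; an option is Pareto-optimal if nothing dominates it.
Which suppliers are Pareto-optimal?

#1: dominated by #2 (defect rate 3.8≤4.1, capacity 407≥164, lead time 2≤10).
#2: not dominated (best lead time).
#3: not dominated (best defect rate).
#4: dominated by #2 (defect rate 3.8≤7.3, capacity 407≥161, lead time 2≤4).
#5: dominated by #2 (defect rate 3.8≤5.5, capacity 407≥244, lead time 2≤22).
#6: not dominated.
#7: not dominated.
#8: not dominated (best capacity).
#9: dominated by #2 (defect rate 3.8≤5.9, capacity 407≥229, lead time 2≤18).

#2, #3, #6, #7, #8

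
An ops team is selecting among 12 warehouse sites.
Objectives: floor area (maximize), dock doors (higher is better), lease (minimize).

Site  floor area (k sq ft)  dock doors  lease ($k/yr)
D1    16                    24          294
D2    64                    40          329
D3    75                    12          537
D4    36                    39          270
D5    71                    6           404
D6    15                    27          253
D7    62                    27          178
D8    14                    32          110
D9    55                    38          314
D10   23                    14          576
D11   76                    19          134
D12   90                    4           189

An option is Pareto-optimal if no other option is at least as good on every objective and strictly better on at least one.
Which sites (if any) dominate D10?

D2: floor area 64≥23, dock doors 40≥14, lease 329≤576 — dominates D10.
D4: floor area 36≥23, dock doors 39≥14, lease 270≤576 — dominates D10.
D7: floor area 62≥23, dock doors 27≥14, lease 178≤576 — dominates D10.
D9: floor area 55≥23, dock doors 38≥14, lease 314≤576 — dominates D10.
D11: floor area 76≥23, dock doors 19≥14, lease 134≤576 — dominates D10.
Others (D1, D3, D5, D6, D8, D12) are each worse than D10 on at least one objective.

D2, D4, D7, D9, D11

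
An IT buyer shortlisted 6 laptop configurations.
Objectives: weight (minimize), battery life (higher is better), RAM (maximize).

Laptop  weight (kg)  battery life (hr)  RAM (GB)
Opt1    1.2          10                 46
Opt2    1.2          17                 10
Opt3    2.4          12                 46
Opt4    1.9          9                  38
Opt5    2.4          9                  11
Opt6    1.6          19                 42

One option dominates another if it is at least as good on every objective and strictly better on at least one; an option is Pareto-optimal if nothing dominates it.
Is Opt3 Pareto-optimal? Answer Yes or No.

Yes

Opt1: worse on battery life (10 vs 12).
Opt2: worse on RAM (10 vs 46).
Opt4: worse on battery life (9 vs 12).
Opt5: worse on battery life (9 vs 12).
Opt6: worse on RAM (42 vs 46).
No option is at least as good as Opt3 on every objective and strictly better on one.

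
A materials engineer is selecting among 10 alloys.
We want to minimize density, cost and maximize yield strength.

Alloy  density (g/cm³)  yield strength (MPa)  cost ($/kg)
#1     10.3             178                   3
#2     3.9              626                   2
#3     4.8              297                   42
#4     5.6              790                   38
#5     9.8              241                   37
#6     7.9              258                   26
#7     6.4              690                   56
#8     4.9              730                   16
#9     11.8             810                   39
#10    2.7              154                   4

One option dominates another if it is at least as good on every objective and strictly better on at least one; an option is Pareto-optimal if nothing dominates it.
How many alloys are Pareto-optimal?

#1: dominated by #2 (density 3.9≤10.3, yield strength 626≥178, cost 2≤3).
#2: not dominated (best cost).
#3: dominated by #2 (density 3.9≤4.8, yield strength 626≥297, cost 2≤42).
#4: not dominated.
#5: dominated by #2 (density 3.9≤9.8, yield strength 626≥241, cost 2≤37).
#6: dominated by #2 (density 3.9≤7.9, yield strength 626≥258, cost 2≤26).
#7: dominated by #4 (density 5.6≤6.4, yield strength 790≥690, cost 38≤56).
#8: not dominated.
#9: not dominated (best yield strength).
#10: not dominated (best density).
Pareto-optimal: #2, #4, #8, #9, #10 → 5.

5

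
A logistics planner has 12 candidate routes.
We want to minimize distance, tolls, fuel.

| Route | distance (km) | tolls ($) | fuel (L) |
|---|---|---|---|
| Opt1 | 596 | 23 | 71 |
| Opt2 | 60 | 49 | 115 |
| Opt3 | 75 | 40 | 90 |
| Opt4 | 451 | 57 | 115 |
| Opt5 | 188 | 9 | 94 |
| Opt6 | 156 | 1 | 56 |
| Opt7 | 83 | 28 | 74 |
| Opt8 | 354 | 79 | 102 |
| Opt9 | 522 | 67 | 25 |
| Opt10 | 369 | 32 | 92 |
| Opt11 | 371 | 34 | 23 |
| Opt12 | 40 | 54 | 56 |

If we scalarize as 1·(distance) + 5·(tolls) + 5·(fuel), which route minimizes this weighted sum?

Opt6

Opt1: 1·596 + 5·23 + 5·71 = 1066
Opt2: 1·60 + 5·49 + 5·115 = 880
Opt3: 1·75 + 5·40 + 5·90 = 725
Opt4: 1·451 + 5·57 + 5·115 = 1311
Opt5: 1·188 + 5·9 + 5·94 = 703
Opt6: 1·156 + 5·1 + 5·56 = 441
Opt7: 1·83 + 5·28 + 5·74 = 593
Opt8: 1·354 + 5·79 + 5·102 = 1259
Opt9: 1·522 + 5·67 + 5·25 = 982
Opt10: 1·369 + 5·32 + 5·92 = 989
Opt11: 1·371 + 5·34 + 5·23 = 656
Opt12: 1·40 + 5·54 + 5·56 = 590
Lowest: Opt6 at 441.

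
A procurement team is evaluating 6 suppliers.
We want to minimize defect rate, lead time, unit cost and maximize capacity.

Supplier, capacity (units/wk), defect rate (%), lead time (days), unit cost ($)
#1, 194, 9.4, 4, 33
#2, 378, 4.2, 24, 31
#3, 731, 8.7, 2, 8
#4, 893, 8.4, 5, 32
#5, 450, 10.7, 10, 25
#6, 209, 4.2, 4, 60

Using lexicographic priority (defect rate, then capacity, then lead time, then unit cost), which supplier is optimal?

First minimize defect rate: best is 4.2, kept {#2, #6}.
Then maximize capacity: best is 378, kept {#2}.

#2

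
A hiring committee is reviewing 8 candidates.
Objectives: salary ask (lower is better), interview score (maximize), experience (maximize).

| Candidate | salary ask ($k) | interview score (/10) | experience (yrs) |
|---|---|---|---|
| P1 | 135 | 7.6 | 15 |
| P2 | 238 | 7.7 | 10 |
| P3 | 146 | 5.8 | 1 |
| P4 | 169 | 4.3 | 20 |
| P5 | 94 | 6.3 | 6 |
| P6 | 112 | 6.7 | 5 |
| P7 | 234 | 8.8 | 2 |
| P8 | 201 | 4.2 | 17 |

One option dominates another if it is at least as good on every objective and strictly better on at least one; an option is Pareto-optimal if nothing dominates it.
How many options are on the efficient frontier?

P1: not dominated.
P2: not dominated.
P3: dominated by P1 (salary ask 135≤146, interview score 7.6≥5.8, experience 15≥1).
P4: not dominated (best experience).
P5: not dominated (best salary ask).
P6: not dominated.
P7: not dominated (best interview score).
P8: dominated by P4 (salary ask 169≤201, interview score 4.3≥4.2, experience 20≥17).
Pareto-optimal: P1, P2, P4, P5, P6, P7 → 6.

6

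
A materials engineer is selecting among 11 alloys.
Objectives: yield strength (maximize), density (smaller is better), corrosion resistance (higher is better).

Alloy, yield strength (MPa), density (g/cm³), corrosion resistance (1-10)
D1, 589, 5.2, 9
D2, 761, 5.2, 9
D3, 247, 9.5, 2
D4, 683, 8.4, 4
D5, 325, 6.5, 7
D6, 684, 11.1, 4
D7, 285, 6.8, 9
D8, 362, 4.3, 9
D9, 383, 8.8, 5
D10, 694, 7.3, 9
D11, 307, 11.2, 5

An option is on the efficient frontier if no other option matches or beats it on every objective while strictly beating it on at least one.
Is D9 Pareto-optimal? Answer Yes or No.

No

D1 vs D9: yield strength 589≥383, density 5.2≤8.8, corrosion resistance 9≥5 — D1 is at least as good on every objective and strictly better on at least one, so D1 dominates D9.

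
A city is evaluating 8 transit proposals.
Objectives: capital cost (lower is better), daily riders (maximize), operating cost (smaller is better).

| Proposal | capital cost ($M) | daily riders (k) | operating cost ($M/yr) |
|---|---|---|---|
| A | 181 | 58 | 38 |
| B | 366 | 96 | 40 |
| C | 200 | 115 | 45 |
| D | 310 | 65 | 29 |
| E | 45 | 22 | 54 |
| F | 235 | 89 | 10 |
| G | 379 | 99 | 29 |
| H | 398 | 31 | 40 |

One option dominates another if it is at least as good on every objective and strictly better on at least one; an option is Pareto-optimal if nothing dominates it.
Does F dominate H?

Yes

F vs H: capital cost 235≤398, daily riders 89≥31, operating cost 10≤40 — F is at least as good on every objective with at least one strict improvement.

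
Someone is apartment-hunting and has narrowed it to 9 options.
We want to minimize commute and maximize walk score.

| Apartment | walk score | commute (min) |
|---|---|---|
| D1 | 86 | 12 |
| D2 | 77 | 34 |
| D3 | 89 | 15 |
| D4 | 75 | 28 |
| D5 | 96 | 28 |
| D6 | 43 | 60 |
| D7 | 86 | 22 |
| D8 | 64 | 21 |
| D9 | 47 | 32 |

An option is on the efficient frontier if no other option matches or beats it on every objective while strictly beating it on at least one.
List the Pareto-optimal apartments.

D1: not dominated (best commute).
D2: dominated by D1 (walk score 86≥77, commute 12≤34).
D3: not dominated.
D4: dominated by D1 (walk score 86≥75, commute 12≤28).
D5: not dominated (best walk score).
D6: dominated by D1 (walk score 86≥43, commute 12≤60).
D7: dominated by D1 (walk score 86≥86, commute 12≤22).
D8: dominated by D1 (walk score 86≥64, commute 12≤21).
D9: dominated by D1 (walk score 86≥47, commute 12≤32).

D1, D3, D5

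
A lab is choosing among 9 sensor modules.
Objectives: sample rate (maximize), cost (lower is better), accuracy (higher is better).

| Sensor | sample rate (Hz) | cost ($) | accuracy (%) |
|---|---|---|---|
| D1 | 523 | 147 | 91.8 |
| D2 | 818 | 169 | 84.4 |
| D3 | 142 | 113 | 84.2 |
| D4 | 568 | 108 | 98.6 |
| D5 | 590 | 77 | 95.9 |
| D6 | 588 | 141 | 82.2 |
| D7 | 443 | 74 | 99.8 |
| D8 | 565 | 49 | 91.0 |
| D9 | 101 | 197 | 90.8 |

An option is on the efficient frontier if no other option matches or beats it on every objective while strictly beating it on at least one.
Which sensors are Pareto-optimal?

D1: dominated by D4 (sample rate 568≥523, cost 108≤147, accuracy 98.6≥91.8).
D2: not dominated (best sample rate).
D3: dominated by D4 (sample rate 568≥142, cost 108≤113, accuracy 98.6≥84.2).
D4: not dominated.
D5: not dominated.
D6: dominated by D5 (sample rate 590≥588, cost 77≤141, accuracy 95.9≥82.2).
D7: not dominated (best accuracy).
D8: not dominated (best cost).
D9: dominated by D1 (sample rate 523≥101, cost 147≤197, accuracy 91.8≥90.8).

D2, D4, D5, D7, D8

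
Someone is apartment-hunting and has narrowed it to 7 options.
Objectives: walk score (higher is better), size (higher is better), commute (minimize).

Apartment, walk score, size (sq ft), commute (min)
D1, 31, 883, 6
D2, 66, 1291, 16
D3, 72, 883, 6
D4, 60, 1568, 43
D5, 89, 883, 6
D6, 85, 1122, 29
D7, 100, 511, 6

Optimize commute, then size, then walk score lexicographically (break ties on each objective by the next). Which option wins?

First minimize commute: best is 6, kept {D1, D3, D5, D7}.
Then maximize size: best is 883, kept {D1, D3, D5}.
Then maximize walk score: best is 89, kept {D5}.

D5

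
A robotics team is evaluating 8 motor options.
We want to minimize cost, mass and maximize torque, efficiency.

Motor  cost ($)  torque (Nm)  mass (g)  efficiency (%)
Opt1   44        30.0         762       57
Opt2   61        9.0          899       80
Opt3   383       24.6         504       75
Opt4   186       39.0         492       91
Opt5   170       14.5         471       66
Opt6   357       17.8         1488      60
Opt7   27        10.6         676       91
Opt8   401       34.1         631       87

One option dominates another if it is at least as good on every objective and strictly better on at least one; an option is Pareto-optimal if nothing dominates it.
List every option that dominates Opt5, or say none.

none

Opt1: worse on mass (762 vs 471).
Opt2: worse on torque (9.0 vs 14.5).
Opt3: worse on cost (383 vs 170).
Opt4: worse on cost (186 vs 170).
Opt6: worse on cost (357 vs 170).
Opt7: worse on torque (10.6 vs 14.5).
Opt8: worse on cost (401 vs 170).
No option dominates Opt5.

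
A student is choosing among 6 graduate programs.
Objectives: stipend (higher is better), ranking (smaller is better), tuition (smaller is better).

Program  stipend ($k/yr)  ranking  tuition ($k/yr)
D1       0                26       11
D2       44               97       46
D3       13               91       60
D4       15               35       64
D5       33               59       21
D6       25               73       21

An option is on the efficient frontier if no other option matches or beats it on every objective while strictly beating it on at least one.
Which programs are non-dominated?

D1, D2, D4, D5

D1: not dominated (best ranking).
D2: not dominated (best stipend).
D3: dominated by D5 (stipend 33≥13, ranking 59≤91, tuition 21≤60).
D4: not dominated.
D5: not dominated.
D6: dominated by D5 (stipend 33≥25, ranking 59≤73, tuition 21≤21).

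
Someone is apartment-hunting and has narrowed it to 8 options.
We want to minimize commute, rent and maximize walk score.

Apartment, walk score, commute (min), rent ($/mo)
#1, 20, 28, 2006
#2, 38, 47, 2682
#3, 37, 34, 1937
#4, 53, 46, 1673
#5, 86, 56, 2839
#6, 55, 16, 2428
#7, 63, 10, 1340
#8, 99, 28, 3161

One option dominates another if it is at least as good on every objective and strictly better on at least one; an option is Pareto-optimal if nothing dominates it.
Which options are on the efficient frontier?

#5, #7, #8

#1: dominated by #7 (walk score 63≥20, commute 10≤28, rent 1340≤2006).
#2: dominated by #4 (walk score 53≥38, commute 46≤47, rent 1673≤2682).
#3: dominated by #7 (walk score 63≥37, commute 10≤34, rent 1340≤1937).
#4: dominated by #7 (walk score 63≥53, commute 10≤46, rent 1340≤1673).
#5: not dominated.
#6: dominated by #7 (walk score 63≥55, commute 10≤16, rent 1340≤2428).
#7: not dominated (best commute).
#8: not dominated (best walk score).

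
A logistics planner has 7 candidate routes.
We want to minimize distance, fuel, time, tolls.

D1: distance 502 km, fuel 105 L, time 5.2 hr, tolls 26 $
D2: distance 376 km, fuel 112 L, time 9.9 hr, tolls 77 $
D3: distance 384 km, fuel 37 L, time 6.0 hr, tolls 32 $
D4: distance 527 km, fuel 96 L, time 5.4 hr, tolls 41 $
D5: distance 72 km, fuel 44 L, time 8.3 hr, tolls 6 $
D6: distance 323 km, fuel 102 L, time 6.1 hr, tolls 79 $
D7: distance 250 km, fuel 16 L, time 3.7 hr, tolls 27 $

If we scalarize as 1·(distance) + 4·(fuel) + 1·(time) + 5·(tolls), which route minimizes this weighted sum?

D1: 1·502 + 4·105 + 1·5.2 + 5·26 = 1057.2
D2: 1·376 + 4·112 + 1·9.9 + 5·77 = 1218.9
D3: 1·384 + 4·37 + 1·6.0 + 5·32 = 698.0
D4: 1·527 + 4·96 + 1·5.4 + 5·41 = 1121.4
D5: 1·72 + 4·44 + 1·8.3 + 5·6 = 286.3
D6: 1·323 + 4·102 + 1·6.1 + 5·79 = 1132.1
D7: 1·250 + 4·16 + 1·3.7 + 5·27 = 452.7
Lowest: D5 at 286.3.

D5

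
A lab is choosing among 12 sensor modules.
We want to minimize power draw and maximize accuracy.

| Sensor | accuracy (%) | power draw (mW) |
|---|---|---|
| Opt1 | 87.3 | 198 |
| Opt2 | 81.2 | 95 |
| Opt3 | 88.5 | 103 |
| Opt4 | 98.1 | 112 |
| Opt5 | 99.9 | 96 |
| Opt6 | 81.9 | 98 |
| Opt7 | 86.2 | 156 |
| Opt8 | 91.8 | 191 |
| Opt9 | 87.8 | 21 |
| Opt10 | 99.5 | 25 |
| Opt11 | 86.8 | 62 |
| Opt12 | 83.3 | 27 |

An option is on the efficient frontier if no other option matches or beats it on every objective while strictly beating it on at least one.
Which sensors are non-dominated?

Opt1: dominated by Opt3 (accuracy 88.5≥87.3, power draw 103≤198).
Opt2: dominated by Opt9 (accuracy 87.8≥81.2, power draw 21≤95).
Opt3: dominated by Opt5 (accuracy 99.9≥88.5, power draw 96≤103).
Opt4: dominated by Opt5 (accuracy 99.9≥98.1, power draw 96≤112).
Opt5: not dominated (best accuracy).
Opt6: dominated by Opt5 (accuracy 99.9≥81.9, power draw 96≤98).
Opt7: dominated by Opt3 (accuracy 88.5≥86.2, power draw 103≤156).
Opt8: dominated by Opt4 (accuracy 98.1≥91.8, power draw 112≤191).
Opt9: not dominated (best power draw).
Opt10: not dominated.
Opt11: dominated by Opt9 (accuracy 87.8≥86.8, power draw 21≤62).
Opt12: dominated by Opt9 (accuracy 87.8≥83.3, power draw 21≤27).

Opt5, Opt9, Opt10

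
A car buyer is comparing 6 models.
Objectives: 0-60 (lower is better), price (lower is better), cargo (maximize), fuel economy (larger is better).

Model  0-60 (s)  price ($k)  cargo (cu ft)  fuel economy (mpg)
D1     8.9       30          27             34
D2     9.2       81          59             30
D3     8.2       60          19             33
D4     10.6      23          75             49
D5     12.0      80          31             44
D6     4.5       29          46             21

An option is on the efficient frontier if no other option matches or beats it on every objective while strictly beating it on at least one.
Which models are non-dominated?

D1: not dominated.
D2: not dominated.
D3: not dominated.
D4: not dominated (best price).
D5: dominated by D4 (0-60 10.6≤12.0, price 23≤80, cargo 75≥31, fuel economy 49≥44).
D6: not dominated (best 0-60).

D1, D2, D3, D4, D6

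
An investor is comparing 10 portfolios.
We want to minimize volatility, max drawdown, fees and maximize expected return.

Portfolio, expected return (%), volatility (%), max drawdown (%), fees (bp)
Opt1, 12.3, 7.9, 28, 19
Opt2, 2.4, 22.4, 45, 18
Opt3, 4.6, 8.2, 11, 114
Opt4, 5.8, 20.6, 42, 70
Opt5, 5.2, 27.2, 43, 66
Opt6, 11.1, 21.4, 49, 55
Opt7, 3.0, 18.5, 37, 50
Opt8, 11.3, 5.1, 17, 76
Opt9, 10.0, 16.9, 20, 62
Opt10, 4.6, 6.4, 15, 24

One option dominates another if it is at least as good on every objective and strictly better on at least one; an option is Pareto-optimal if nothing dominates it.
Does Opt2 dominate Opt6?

No

Opt2 vs Opt6: Opt2 is worse on expected return (2.4 vs 11.1), so it does not dominate Opt6.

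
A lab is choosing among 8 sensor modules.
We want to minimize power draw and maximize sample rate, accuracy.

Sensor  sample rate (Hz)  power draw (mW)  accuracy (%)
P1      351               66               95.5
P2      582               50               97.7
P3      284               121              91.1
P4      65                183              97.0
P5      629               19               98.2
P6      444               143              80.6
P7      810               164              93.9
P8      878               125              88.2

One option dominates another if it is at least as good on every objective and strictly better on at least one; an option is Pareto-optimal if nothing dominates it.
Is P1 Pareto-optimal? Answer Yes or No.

P2 vs P1: sample rate 582≥351, power draw 50≤66, accuracy 97.7≥95.5 — P2 is at least as good on every objective and strictly better on at least one, so P2 dominates P1.

No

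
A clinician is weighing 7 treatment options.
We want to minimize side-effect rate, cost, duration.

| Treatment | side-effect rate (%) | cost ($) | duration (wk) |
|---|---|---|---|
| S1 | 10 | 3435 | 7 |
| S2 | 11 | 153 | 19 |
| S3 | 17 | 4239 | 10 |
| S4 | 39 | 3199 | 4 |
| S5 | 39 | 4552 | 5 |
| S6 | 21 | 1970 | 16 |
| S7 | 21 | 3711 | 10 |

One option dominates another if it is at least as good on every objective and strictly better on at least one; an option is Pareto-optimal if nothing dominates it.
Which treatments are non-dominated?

S1: not dominated (best side-effect rate).
S2: not dominated (best cost).
S3: dominated by S1 (side-effect rate 10≤17, cost 3435≤4239, duration 7≤10).
S4: not dominated (best duration).
S5: dominated by S4 (side-effect rate 39≤39, cost 3199≤4552, duration 4≤5).
S6: not dominated.
S7: dominated by S1 (side-effect rate 10≤21, cost 3435≤3711, duration 7≤10).

S1, S2, S4, S6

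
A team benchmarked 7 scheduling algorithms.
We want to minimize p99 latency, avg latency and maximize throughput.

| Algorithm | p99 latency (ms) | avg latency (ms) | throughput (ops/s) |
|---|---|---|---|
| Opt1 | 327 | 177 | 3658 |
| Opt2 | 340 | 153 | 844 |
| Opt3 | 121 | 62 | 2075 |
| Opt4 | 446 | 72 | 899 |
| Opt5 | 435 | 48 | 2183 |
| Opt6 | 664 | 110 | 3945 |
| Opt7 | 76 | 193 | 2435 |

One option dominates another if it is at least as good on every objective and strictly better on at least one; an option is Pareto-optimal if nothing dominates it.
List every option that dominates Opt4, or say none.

Opt3: p99 latency 121≤446, avg latency 62≤72, throughput 2075≥899 — dominates Opt4.
Opt5: p99 latency 435≤446, avg latency 48≤72, throughput 2183≥899 — dominates Opt4.
Others (Opt1, Opt2, Opt6, Opt7) are each worse than Opt4 on at least one objective.

Opt3, Opt5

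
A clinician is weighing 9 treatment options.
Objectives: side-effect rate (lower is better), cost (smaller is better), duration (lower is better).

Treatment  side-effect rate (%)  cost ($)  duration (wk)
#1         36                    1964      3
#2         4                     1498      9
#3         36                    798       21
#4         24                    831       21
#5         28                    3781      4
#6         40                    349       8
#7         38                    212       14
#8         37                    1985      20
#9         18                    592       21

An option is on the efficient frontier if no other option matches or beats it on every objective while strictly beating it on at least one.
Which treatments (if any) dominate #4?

#9

#9: side-effect rate 18≤24, cost 592≤831, duration 21≤21 — dominates #4.
Others (#1, #2, #3, #5, #6, #7, #8) are each worse than #4 on at least one objective.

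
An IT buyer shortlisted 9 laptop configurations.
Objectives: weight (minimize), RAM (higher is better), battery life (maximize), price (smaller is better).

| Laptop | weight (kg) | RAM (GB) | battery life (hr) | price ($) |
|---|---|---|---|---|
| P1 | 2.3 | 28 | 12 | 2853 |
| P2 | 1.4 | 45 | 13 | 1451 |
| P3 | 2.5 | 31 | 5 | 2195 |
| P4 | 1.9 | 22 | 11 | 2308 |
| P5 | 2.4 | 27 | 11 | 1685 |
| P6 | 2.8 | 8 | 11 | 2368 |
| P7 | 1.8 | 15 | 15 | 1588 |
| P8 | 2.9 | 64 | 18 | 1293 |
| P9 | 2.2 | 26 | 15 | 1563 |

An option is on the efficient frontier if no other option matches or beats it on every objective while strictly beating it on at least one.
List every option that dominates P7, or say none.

P1: worse on weight (2.3 vs 1.8).
P2: worse on battery life (13 vs 15).
P3: worse on weight (2.5 vs 1.8).
P4: worse on weight (1.9 vs 1.8).
P5: worse on weight (2.4 vs 1.8).
P6: worse on weight (2.8 vs 1.8).
P8: worse on weight (2.9 vs 1.8).
P9: worse on weight (2.2 vs 1.8).
No option dominates P7.

none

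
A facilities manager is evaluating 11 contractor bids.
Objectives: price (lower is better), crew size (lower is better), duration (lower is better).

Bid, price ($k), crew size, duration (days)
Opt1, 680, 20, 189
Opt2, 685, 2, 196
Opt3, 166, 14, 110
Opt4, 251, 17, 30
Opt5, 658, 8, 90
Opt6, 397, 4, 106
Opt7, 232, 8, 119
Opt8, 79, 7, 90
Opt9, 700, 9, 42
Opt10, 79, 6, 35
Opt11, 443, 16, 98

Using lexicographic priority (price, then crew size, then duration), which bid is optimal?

First minimize price: best is 79, kept {Opt8, Opt10}.
Then minimize crew size: best is 6, kept {Opt10}.

Opt10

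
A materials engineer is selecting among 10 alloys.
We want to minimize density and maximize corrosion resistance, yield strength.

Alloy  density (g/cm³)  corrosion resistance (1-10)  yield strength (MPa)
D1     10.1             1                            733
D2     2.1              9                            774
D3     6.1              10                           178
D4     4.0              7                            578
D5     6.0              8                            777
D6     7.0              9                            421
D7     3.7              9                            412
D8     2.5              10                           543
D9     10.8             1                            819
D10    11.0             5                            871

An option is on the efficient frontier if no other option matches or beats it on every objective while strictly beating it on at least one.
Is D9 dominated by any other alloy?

D1: worse on yield strength (733 vs 819).
D2: worse on yield strength (774 vs 819).
D3: worse on yield strength (178 vs 819).
D4: worse on yield strength (578 vs 819).
D5: worse on yield strength (777 vs 819).
D6: worse on yield strength (421 vs 819).
D7: worse on yield strength (412 vs 819).
D8: worse on yield strength (543 vs 819).
D10: worse on density (11.0 vs 10.8).
No option is at least as good as D9 on every objective and strictly better on one.

No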